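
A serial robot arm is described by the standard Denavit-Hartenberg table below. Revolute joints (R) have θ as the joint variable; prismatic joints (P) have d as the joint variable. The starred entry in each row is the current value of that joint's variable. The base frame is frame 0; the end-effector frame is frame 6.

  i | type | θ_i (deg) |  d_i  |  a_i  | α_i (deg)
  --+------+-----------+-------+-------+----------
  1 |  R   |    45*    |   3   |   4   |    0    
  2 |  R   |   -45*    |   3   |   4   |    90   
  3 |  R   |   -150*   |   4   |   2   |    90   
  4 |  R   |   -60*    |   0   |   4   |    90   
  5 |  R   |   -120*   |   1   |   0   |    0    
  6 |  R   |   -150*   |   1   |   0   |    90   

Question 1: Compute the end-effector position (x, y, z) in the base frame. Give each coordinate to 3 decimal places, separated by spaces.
4.864 3.293 4.866

after link 1: o_1 = (2.8284, 2.8284, 3.0000)
after link 2: o_2 = (6.8284, 2.8284, 6.0000)
after link 3: o_3 = (5.0964, -1.1716, 5.0000)
after link 4: o_4 = (3.3643, 2.2925, 4.0000)
after link 5: o_5 = (4.1143, 2.7925, 4.4330)
after link 6: o_6 = (4.8643, 3.2925, 4.8660)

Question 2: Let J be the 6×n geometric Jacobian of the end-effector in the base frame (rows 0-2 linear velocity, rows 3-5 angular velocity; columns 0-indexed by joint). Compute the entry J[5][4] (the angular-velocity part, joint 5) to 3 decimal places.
axis z_4 = (0.7500,0.5000,0.4330); lever o_n−o_4 = (1.5000,1.0000,0.8660)
cross product → J_v[:, 4] = (0.0000,-0.0000,-0.0000)
J_ω[:, 4] = z_4
entry J[5][4] = 0.4330

0.433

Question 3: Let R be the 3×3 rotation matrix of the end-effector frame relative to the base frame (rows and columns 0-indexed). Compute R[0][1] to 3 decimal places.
End-effector y-axis (col 1 of R) = (0.7500,0.5000,0.4330)
R[0][1] = 0.7500

0.750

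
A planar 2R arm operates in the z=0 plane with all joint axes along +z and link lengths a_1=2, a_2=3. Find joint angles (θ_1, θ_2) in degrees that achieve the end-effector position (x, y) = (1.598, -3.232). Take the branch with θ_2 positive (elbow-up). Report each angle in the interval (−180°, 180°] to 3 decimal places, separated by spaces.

cos θ_2 = (12.9994−2²−3²)/(2·2·3) = -0.0000; θ_2 = 90.0027° (elbow-up)
β = atan2(-3.2320,1.5980) = -63.6908°; ψ = atan2(3.0000,1.9999) = 56.3118°
θ_1 = β − ψ = -120.0026°

-120.003 90.003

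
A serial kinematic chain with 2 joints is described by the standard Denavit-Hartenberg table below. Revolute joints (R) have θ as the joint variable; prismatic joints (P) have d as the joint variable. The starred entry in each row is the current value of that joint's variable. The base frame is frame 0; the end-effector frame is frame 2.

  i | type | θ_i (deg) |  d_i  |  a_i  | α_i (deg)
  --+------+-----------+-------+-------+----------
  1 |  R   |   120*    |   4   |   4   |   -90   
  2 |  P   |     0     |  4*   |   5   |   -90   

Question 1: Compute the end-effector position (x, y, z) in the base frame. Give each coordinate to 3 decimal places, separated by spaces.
after link 1: o_1 = (-2.0000, 3.4641, 4.0000)
after link 2: o_2 = (-7.9641, 5.7942, 4.0000)

-7.964 5.794 4.000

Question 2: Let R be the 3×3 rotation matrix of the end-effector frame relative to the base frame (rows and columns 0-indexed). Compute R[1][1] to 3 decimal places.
End-effector y-axis (col 1 of R) = (0.8660,0.5000,-0.0000)
R[1][1] = 0.5000

0.500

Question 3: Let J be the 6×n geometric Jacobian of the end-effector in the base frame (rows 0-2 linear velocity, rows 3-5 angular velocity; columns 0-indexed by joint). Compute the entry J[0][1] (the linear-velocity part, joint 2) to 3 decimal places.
-0.866

prismatic axis z_1 = (-0.8660,-0.5000,0.0000)
J_v[:, 1] = z_1; J_ω[:, 1] = (0,0,0)
entry J[0][1] = -0.8660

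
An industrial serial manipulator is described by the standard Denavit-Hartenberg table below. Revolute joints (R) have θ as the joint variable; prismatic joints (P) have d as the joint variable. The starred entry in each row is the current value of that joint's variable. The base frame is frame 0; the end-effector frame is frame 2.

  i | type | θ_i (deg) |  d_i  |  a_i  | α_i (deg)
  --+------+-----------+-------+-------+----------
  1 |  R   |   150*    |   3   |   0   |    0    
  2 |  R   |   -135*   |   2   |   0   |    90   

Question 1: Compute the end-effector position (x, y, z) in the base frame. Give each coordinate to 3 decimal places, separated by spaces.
after link 1: o_1 = (0.0000, 0.0000, 3.0000)
after link 2: o_2 = (0.0000, 0.0000, 5.0000)

0.000 0.000 5.000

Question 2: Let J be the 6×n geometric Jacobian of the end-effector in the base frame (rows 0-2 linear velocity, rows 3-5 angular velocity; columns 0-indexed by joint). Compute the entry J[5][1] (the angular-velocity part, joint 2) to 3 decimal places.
1.000

axis z_1 = (0.0000,0.0000,1.0000); lever o_n−o_1 = (0.0000,0.0000,2.0000)
cross product → J_v[:, 1] = (0.0000,0.0000,0.0000)
J_ω[:, 1] = z_1
entry J[5][1] = 1.0000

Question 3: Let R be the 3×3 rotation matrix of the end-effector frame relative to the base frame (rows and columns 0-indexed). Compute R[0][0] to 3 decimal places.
0.966

End-effector x-axis (col 0 of R) = (0.9659,0.2588,0.0000)
R[0][0] = 0.9659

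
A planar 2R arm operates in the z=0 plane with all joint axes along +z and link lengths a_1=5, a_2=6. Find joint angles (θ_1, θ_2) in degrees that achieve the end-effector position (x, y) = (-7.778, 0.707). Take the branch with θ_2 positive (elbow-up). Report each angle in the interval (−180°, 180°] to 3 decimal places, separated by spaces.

cos θ_2 = (60.9971−5²−6²)/(2·5·6) = -0.0000; θ_2 = 90.0027° (elbow-up)
β = atan2(0.7070,-7.7780) = 174.8062°; ψ = atan2(6.0000,4.9997) = 50.1960°
θ_1 = β − ψ = 124.6102°

124.610 90.003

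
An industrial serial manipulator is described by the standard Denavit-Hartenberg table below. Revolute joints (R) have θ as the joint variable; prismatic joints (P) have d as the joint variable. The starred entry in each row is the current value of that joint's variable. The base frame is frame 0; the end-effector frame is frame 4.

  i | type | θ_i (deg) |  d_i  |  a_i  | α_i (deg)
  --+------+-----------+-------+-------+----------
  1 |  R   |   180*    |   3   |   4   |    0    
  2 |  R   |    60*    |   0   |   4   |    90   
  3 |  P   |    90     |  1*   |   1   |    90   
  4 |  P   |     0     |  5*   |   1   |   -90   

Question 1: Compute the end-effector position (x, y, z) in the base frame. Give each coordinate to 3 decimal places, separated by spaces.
-9.366 -7.294 5.000

after link 1: o_1 = (-4.0000, 0.0000, 3.0000)
after link 2: o_2 = (-6.0000, -3.4641, 3.0000)
after link 3: o_3 = (-6.8660, -2.9641, 4.0000)
after link 4: o_4 = (-9.3660, -7.2942, 5.0000)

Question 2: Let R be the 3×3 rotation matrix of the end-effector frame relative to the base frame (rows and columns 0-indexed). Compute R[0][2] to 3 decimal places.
-0.866

End-effector z-axis (col 2 of R) = (-0.8660,0.5000,0.0000)
R[0][2] = -0.8660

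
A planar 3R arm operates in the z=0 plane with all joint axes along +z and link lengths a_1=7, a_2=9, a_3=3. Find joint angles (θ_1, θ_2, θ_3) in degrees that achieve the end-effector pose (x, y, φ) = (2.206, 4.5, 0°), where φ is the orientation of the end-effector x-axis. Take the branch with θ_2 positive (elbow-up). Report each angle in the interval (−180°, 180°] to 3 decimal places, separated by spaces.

wrist centre = target − a_3·(cos φ, sin φ) = (-0.7940, 4.5000)
cos θ_2 = (20.8804−7²−9²)/(2·7·9) = -0.8660; θ_2 = 150.0003° (elbow-up)
β = atan2(4.5000,-0.7940) = 100.0065°; ψ = atan2(4.5000,-0.7943) = 100.0098°
θ_1 = β − ψ = -0.0032°
θ_3 = φ − θ_1 − θ_2 = -149.9971° (wrapped to (-180°,180°])

-0.003 150.000 -149.997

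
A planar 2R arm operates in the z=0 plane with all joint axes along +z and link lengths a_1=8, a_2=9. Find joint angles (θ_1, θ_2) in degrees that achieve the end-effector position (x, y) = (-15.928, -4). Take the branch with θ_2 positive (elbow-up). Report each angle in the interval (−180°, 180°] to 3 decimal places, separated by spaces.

cos θ_2 = (269.7012−8²−9²)/(2·8·9) = 0.8660; θ_2 = 30.0052° (elbow-up)
β = atan2(-4.0000,-15.9280) = -165.9028°; ψ = atan2(4.5007,15.7938) = 15.9057°
θ_1 = β − ψ = -181.8086°

178.191 30.005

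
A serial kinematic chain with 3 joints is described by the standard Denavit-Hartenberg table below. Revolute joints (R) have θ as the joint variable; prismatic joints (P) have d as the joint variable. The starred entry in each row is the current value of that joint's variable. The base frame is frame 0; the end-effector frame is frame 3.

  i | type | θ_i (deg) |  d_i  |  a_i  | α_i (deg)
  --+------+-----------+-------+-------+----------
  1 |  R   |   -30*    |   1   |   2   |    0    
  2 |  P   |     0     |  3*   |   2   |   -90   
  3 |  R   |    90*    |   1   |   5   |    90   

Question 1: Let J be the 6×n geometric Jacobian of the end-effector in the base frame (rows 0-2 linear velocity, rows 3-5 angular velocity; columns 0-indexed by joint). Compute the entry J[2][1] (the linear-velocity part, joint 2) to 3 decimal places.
1.000

prismatic axis z_1 = (0.0000,0.0000,1.0000)
J_v[:, 1] = z_1; J_ω[:, 1] = (0,0,0)
entry J[2][1] = 1.0000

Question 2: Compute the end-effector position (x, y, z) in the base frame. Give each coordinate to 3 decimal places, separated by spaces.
after link 1: o_1 = (1.7321, -1.0000, 1.0000)
after link 2: o_2 = (3.4641, -2.0000, 4.0000)
after link 3: o_3 = (3.9641, -1.1340, -1.0000)

3.964 -1.134 -1.000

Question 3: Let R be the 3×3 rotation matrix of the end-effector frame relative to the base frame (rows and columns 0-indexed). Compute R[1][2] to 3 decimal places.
-0.500

End-effector z-axis (col 2 of R) = (0.8660,-0.5000,0.0000)
R[1][2] = -0.5000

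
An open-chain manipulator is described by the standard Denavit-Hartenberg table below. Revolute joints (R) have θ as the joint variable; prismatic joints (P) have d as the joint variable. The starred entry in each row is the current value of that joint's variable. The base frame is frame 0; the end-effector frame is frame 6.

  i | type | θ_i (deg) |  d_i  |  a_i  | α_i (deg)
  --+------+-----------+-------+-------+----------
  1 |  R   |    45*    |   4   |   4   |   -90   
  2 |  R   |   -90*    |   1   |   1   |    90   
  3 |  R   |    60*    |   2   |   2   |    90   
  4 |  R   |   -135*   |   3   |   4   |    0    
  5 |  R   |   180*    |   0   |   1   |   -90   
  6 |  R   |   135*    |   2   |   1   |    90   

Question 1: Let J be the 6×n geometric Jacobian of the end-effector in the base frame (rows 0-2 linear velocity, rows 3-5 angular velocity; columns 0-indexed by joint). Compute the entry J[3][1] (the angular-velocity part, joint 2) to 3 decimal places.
-0.707

axis z_1 = (-0.7071,0.7071,0.0000); lever o_n−o_1 = (0.7894,-1.9107,1.9679)
cross product → J_v[:, 1] = (1.3915,1.3915,0.7929)
J_ω[:, 1] = z_1
entry J[3][1] = -0.7071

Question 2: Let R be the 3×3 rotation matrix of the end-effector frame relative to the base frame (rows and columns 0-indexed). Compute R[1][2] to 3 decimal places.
End-effector z-axis (col 2 of R) = (-0.9097,0.2026,-0.3624)
R[1][2] = 0.2026

0.203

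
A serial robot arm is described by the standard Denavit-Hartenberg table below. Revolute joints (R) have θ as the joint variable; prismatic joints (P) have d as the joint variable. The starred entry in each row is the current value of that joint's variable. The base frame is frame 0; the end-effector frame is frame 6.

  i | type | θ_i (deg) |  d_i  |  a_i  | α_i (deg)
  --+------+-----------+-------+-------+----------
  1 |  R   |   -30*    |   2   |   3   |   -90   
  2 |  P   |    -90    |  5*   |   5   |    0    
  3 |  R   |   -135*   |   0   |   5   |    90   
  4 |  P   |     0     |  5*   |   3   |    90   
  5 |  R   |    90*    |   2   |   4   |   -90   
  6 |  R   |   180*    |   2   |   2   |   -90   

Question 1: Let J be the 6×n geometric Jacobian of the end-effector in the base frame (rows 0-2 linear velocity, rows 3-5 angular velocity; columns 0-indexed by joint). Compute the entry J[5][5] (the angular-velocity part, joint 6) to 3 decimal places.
0.707

axis z_5 = (0.6124,-0.3536,0.7071); lever o_n−o_5 = (0.0000,-0.0000,2.8284)
cross product → J_v[:, 5] = (-1.0000,-1.7321,-0.0000)
J_ω[:, 5] = z_5
entry J[5][5] = 0.7071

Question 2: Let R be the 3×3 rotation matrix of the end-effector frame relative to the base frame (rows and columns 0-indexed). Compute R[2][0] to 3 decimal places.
End-effector x-axis (col 0 of R) = (-0.6124,0.3536,0.7071)
R[2][0] = 0.7071

0.707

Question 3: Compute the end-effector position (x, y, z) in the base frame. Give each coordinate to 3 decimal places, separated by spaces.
4.710 0.745 -2.192

after link 1: o_1 = (2.5981, -1.5000, 2.0000)
after link 2: o_2 = (5.0981, 2.8301, 7.0000)
after link 3: o_3 = (2.0362, 4.5979, 3.4645)
after link 4: o_4 = (3.2610, 3.8908, -2.1924)
after link 5: o_5 = (4.7104, 0.7445, -5.0208)
after link 6: o_6 = (4.7104, 0.7445, -2.1924)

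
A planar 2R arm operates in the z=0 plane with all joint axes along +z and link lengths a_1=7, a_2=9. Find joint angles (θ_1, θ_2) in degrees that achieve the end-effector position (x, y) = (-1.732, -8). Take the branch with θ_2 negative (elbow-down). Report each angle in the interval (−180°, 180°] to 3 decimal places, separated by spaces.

cos θ_2 = (66.9998−7²−9²)/(2·7·9) = -0.5000; θ_2 = -120.0001° (elbow-down)
β = atan2(-8.0000,-1.7320) = -102.2160°; ψ = atan2(-7.7942,2.5000) = -72.2164°
θ_1 = β − ψ = -29.9996°

-30.000 -120.000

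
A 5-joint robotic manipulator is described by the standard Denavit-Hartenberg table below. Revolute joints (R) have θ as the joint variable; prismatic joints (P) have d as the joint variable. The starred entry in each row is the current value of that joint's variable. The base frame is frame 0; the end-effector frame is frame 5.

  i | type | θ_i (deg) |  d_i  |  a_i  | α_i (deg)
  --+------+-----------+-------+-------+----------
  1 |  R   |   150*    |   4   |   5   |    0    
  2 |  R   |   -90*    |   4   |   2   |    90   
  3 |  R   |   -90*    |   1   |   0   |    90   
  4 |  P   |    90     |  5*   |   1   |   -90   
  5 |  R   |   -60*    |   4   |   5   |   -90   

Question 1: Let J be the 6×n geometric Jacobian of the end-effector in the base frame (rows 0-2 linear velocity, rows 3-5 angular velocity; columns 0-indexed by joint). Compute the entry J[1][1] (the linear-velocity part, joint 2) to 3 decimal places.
axis z_1 = (0.0000,0.0000,1.0000); lever o_n−o_1 = (0.2321,-8.5981,8.0000)
cross product → J_v[:, 1] = (8.5981,0.2321,-0.0000)
J_ω[:, 1] = z_1
entry J[1][1] = 0.2321

0.232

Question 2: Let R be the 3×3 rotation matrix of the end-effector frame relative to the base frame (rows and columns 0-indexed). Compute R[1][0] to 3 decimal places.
End-effector x-axis (col 0 of R) = (0.0000,-1.0000,-0.0000)
R[1][0] = -1.0000

-1.000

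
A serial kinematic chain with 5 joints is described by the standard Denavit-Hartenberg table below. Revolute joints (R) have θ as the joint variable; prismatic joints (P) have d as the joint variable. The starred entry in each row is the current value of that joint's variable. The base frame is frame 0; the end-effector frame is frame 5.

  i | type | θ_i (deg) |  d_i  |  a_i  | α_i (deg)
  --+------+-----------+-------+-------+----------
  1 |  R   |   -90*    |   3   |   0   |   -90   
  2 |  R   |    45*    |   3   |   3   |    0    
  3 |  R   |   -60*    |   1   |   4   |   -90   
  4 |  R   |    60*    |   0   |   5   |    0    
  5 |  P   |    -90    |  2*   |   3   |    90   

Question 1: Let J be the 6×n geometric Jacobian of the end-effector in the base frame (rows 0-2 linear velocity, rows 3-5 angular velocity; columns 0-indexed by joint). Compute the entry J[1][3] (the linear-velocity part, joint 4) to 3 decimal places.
axis z_3 = (0.0000,-0.2588,-0.9659); lever o_n−o_3 = (-2.8301,-5.4420,-0.6124)
cross product → J_v[:, 3] = (-5.0981,2.7337,-0.7325)
J_ω[:, 3] = z_3
entry J[1][3] = 2.7337

2.734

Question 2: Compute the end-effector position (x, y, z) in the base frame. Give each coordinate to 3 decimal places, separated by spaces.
after link 1: o_1 = (0.0000, 0.0000, 3.0000)
after link 2: o_2 = (3.0000, -2.1213, 0.8787)
after link 3: o_3 = (4.0000, -5.9850, 1.9140)
after link 4: o_4 = (-0.3301, -8.3998, 2.5610)
after link 5: o_5 = (1.1699, -11.4270, 1.3016)

1.170 -11.427 1.302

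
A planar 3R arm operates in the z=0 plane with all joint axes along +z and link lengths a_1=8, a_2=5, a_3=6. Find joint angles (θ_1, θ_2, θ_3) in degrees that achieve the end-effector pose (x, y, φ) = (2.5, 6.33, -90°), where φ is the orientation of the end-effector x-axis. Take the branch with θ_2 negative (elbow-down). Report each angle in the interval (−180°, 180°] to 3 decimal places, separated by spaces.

90.002 -30.004 -149.997

wrist centre = target − a_3·(cos φ, sin φ) = (2.5000, 12.3300)
cos θ_2 = (158.2789−8²−5²)/(2·8·5) = 0.8660; θ_2 = -30.0045° (elbow-down)
β = atan2(12.3300,2.5000) = 78.5382°; ψ = atan2(-2.5003,12.3299) = -11.4633°
θ_1 = β − ψ = 90.0016°
θ_3 = φ − θ_1 − θ_2 = -149.9971° (wrapped to (-180°,180°])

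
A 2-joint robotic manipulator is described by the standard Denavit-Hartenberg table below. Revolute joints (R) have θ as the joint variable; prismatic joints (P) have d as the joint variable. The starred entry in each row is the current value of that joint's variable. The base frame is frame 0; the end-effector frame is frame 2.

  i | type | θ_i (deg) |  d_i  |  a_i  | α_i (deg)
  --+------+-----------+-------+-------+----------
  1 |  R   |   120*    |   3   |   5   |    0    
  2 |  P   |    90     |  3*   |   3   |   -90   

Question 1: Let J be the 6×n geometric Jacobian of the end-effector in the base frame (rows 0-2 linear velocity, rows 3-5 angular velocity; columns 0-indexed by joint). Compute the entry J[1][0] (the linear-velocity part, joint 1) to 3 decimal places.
-5.098

axis z_0 = ẑ; lever o_n−o_0 = (-5.0981,2.8301,6.0000)
cross product → J_v[:, 0] = (-2.8301,-5.0981,0.0000)
J_ω[:, 0] = z_0
entry J[1][0] = -5.0981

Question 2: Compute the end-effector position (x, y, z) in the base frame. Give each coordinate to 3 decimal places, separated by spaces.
after link 1: o_1 = (-2.5000, 4.3301, 3.0000)
after link 2: o_2 = (-5.0981, 2.8301, 6.0000)

-5.098 2.830 6.000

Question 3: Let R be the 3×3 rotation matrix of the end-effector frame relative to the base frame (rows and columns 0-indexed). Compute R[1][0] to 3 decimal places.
End-effector x-axis (col 0 of R) = (-0.8660,-0.5000,0.0000)
R[1][0] = -0.5000

-0.500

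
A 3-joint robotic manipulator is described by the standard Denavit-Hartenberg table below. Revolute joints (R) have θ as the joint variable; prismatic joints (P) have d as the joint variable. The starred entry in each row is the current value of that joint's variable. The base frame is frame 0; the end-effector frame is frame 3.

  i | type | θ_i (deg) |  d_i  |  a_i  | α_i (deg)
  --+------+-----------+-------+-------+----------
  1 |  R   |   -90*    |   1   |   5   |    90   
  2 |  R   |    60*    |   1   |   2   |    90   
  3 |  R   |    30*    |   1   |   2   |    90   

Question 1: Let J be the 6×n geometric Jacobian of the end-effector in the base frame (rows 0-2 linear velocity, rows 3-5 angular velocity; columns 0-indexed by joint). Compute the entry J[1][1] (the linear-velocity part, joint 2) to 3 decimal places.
axis z_1 = (-1.0000,-0.0000,0.0000); lever o_n−o_1 = (-2.0000,-2.7321,2.7321)
cross product → J_v[:, 1] = (0.0000,2.7321,2.7321)
J_ω[:, 1] = z_1
entry J[1][1] = 2.7321

2.732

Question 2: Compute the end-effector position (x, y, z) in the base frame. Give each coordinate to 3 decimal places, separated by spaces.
-2.000 -7.732 3.732

after link 1: o_1 = (0.0000, -5.0000, 1.0000)
after link 2: o_2 = (-1.0000, -6.0000, 2.7321)
after link 3: o_3 = (-2.0000, -7.7321, 3.7321)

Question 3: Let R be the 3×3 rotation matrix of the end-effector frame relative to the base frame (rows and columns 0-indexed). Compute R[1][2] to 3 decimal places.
-0.250

End-effector z-axis (col 2 of R) = (0.8660,-0.2500,0.4330)
R[1][2] = -0.2500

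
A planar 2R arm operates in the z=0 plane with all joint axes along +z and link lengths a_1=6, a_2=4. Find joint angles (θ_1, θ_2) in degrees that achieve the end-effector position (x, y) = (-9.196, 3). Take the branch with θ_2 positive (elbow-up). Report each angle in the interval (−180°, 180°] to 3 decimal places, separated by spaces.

149.997 30.007

cos θ_2 = (93.5664−6²−4²)/(2·6·4) = 0.8660; θ_2 = 30.0067° (elbow-up)
β = atan2(3.0000,-9.1960) = 161.9322°; ψ = atan2(2.0004,9.4639) = 11.9351°
θ_1 = β − ψ = 149.9971°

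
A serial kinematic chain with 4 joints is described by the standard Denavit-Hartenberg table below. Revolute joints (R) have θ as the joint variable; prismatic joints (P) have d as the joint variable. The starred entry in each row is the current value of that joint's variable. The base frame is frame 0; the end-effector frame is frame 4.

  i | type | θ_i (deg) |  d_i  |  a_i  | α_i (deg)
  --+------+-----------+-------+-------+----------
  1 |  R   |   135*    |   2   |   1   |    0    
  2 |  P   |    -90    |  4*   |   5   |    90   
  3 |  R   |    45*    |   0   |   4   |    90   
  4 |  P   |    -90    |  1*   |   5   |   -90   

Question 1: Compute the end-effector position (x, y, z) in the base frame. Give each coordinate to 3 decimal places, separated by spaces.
1.793 10.278 8.121

after link 1: o_1 = (-0.7071, 0.7071, 2.0000)
after link 2: o_2 = (2.8284, 4.2426, 6.0000)
after link 3: o_3 = (4.8284, 6.2426, 8.8284)
after link 4: o_4 = (1.7929, 10.2782, 8.1213)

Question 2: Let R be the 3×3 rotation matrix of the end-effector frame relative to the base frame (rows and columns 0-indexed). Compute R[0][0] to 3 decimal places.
End-effector x-axis (col 0 of R) = (-0.7071,0.7071,-0.0000)
R[0][0] = -0.7071

-0.707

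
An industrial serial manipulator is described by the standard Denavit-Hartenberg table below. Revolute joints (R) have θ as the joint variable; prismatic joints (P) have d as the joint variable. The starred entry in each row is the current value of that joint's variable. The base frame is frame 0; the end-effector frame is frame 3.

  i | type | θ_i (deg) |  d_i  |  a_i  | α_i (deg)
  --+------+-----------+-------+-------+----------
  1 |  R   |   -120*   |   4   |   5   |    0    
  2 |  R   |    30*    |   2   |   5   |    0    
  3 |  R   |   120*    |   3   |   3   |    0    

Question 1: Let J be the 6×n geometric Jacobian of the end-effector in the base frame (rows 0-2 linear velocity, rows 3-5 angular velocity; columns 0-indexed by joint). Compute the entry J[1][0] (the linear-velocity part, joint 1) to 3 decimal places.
0.098

axis z_0 = ẑ; lever o_n−o_0 = (0.0981,-7.8301,9.0000)
cross product → J_v[:, 0] = (7.8301,0.0981,-0.0000)
J_ω[:, 0] = z_0
entry J[1][0] = 0.0981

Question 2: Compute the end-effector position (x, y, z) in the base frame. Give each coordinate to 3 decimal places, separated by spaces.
after link 1: o_1 = (-2.5000, -4.3301, 4.0000)
after link 2: o_2 = (-2.5000, -9.3301, 6.0000)
after link 3: o_3 = (0.0981, -7.8301, 9.0000)

0.098 -7.830 9.000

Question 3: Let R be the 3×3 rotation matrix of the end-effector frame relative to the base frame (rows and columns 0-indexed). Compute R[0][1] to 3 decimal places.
End-effector y-axis (col 1 of R) = (-0.5000,0.8660,0.0000)
R[0][1] = -0.5000

-0.500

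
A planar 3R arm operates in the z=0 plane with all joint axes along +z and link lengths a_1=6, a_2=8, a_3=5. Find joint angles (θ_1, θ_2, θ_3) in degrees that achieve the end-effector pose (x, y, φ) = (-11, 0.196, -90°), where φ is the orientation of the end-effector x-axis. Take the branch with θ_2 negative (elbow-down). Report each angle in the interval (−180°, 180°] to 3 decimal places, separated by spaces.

-170.569 -60.001 140.570

wrist centre = target − a_3·(cos φ, sin φ) = (-11.0000, 5.1960)
cos θ_2 = (147.9984−6²−8²)/(2·6·8) = 0.5000; θ_2 = -60.0011° (elbow-down)
β = atan2(5.1960,-11.0000) = 154.7157°; ψ = atan2(-6.9283,9.9999) = -34.7157°
θ_1 = β − ψ = 189.4313°
θ_3 = φ − θ_1 − θ_2 = 140.5698° (wrapped to (-180°,180°])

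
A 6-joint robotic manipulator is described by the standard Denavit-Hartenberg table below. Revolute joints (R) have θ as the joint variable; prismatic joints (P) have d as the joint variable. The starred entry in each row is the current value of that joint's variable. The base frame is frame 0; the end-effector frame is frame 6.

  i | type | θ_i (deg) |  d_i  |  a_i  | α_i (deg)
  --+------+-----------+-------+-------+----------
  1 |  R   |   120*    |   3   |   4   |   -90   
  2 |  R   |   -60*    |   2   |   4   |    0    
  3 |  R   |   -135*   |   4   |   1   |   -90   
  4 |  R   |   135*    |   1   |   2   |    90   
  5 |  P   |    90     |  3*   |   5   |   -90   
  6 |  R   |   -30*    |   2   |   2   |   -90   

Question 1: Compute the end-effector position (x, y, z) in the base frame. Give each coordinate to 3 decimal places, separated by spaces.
after link 1: o_1 = (-2.0000, 3.4641, 3.0000)
after link 2: o_2 = (-4.7321, 4.1962, 6.4641)
after link 3: o_3 = (-7.7132, 1.3596, 6.2053)
after link 4: o_4 = (-7.0420, 3.0256, 7.5372)
after link 5: o_5 = (-3.5334, 1.1910, 11.8178)
after link 6: o_6 = (-2.8971, -1.3253, 12.9418)

-2.897 -1.325 12.942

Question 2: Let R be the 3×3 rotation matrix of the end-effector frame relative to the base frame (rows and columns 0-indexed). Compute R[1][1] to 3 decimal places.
End-effector y-axis (col 1 of R) = (0.2709,0.9451,0.1830)
R[1][1] = 0.9451

0.945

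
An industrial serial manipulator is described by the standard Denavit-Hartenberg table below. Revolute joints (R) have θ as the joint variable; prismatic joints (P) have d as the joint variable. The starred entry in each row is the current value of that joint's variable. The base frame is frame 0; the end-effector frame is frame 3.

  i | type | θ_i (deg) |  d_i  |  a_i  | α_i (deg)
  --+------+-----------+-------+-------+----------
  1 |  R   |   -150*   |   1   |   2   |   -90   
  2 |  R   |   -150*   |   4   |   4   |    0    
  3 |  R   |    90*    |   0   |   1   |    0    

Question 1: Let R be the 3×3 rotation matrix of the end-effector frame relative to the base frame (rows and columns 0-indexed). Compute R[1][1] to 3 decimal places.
End-effector y-axis (col 1 of R) = (-0.7500,-0.4330,-0.5000)
R[1][1] = -0.4330

-0.433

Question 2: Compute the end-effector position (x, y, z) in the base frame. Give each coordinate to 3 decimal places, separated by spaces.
2.835 -2.982 3.866

after link 1: o_1 = (-1.7321, -1.0000, 1.0000)
after link 2: o_2 = (3.2679, -2.7321, 3.0000)
after link 3: o_3 = (2.8349, -2.9821, 3.8660)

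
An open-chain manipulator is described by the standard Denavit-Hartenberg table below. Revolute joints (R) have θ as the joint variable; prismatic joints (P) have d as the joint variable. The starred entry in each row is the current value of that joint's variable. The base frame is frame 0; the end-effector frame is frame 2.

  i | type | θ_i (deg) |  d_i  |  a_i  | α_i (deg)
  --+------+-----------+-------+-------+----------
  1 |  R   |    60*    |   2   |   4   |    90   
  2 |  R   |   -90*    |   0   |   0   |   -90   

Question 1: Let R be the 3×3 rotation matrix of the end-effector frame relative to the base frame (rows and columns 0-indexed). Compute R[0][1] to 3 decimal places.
End-effector y-axis (col 1 of R) = (-0.8660,0.5000,-0.0000)
R[0][1] = -0.8660

-0.866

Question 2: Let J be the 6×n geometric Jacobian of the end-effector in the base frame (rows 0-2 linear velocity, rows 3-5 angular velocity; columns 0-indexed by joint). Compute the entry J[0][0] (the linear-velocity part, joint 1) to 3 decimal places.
-3.464

axis z_0 = ẑ; lever o_n−o_0 = (2.0000,3.4641,2.0000)
cross product → J_v[:, 0] = (-3.4641,2.0000,0.0000)
J_ω[:, 0] = z_0
entry J[0][0] = -3.4641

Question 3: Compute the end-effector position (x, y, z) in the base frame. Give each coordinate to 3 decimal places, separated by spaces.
after link 1: o_1 = (2.0000, 3.4641, 2.0000)
after link 2: o_2 = (2.0000, 3.4641, 2.0000)

2.000 3.464 2.000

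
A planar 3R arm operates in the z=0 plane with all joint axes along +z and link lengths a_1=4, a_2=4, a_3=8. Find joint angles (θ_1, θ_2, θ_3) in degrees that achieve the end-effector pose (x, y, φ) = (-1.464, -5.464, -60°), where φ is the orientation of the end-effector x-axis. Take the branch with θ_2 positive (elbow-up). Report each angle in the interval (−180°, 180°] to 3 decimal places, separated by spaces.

wrist centre = target − a_3·(cos φ, sin φ) = (-5.4640, 1.4642)
cos θ_2 = (31.9992−4²−4²)/(2·4·4) = -0.0000; θ_2 = 90.0015° (elbow-up)
β = atan2(1.4642,-5.4640) = 164.9987°; ψ = atan2(4.0000,3.9999) = 45.0007°
θ_1 = β − ψ = 119.9980°
θ_3 = φ − θ_1 − θ_2 = 90.0005° (wrapped to (-180°,180°])

119.998 90.001 90.001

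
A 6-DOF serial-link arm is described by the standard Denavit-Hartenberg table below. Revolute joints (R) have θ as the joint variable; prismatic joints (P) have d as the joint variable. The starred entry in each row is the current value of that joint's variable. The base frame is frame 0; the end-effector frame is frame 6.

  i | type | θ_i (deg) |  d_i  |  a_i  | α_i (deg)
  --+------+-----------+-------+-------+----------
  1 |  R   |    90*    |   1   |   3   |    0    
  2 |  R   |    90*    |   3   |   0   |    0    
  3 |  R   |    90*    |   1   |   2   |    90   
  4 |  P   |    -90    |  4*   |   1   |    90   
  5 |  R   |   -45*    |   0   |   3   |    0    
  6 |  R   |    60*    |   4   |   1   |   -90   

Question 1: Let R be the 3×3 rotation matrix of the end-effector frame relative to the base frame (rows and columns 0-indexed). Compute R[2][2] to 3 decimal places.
0.259

End-effector z-axis (col 2 of R) = (-0.9659,0.0000,0.2588)
R[2][2] = 0.2588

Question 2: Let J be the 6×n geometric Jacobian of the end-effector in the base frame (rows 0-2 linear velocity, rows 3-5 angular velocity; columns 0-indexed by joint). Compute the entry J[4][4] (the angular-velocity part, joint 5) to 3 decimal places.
axis z_4 = (0.0000,1.0000,-0.0000); lever o_n−o_4 = (1.8625,4.0000,-3.0872)
cross product → J_v[:, 4] = (-3.0872,0.0000,-1.8625)
J_ω[:, 4] = z_4
entry J[4][4] = 1.0000

1.000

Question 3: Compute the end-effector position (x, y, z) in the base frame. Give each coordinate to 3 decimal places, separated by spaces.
-2.137 5.000 0.913

after link 1: o_1 = (0.0000, 3.0000, 1.0000)
after link 2: o_2 = (0.0000, 3.0000, 4.0000)
after link 3: o_3 = (-0.0000, 1.0000, 5.0000)
after link 4: o_4 = (-4.0000, 1.0000, 4.0000)
after link 5: o_5 = (-1.8787, 1.0000, 1.8787)
after link 6: o_6 = (-2.1375, 5.0000, 0.9128)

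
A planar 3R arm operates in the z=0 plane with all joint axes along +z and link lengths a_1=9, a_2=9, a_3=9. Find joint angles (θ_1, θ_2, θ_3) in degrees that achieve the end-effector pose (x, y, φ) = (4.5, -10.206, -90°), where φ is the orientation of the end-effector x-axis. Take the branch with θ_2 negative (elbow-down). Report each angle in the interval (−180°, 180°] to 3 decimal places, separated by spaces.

wrist centre = target − a_3·(cos φ, sin φ) = (4.5000, -1.2060)
cos θ_2 = (21.7044−9²−9²)/(2·9·9) = -0.8660; θ_2 = -149.9996° (elbow-down)
β = atan2(-1.2060,4.5000) = -15.0027°; ψ = atan2(-4.5001,1.2058) = -74.9998°
θ_1 = β − ψ = 59.9971°
θ_3 = φ − θ_1 − θ_2 = 0.0025° (wrapped to (-180°,180°])

59.997 -150.000 0.003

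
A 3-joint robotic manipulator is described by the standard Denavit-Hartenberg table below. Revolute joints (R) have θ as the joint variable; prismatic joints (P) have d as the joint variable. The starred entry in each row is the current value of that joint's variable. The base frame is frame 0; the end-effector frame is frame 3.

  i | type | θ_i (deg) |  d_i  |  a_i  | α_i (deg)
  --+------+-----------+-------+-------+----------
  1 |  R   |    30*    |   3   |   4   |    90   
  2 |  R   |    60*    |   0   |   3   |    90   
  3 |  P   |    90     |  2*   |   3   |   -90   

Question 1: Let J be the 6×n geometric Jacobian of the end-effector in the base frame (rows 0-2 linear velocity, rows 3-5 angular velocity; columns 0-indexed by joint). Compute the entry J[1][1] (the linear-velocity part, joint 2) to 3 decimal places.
axis z_1 = (0.5000,-0.8660,0.0000); lever o_n−o_1 = (4.2990,-0.9821,1.5981)
cross product → J_v[:, 1] = (-1.3840,-0.7990,3.2321)
J_ω[:, 1] = z_1
entry J[1][1] = -0.7990

-0.799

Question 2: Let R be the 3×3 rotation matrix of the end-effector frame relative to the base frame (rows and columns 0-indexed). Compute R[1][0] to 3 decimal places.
End-effector x-axis (col 0 of R) = (0.5000,-0.8660,0.0000)
R[1][0] = -0.8660

-0.866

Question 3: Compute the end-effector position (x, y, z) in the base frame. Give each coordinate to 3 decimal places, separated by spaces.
7.763 1.018 4.598

after link 1: o_1 = (3.4641, 2.0000, 3.0000)
after link 2: o_2 = (4.7631, 2.7500, 5.5981)
after link 3: o_3 = (7.7631, 1.0179, 4.5981)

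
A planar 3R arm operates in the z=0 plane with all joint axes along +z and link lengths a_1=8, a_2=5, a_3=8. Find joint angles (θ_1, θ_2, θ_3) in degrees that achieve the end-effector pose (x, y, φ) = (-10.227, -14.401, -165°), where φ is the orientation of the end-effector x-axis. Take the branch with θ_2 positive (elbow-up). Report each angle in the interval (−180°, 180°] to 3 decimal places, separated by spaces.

-112.918 29.992 -82.074

wrist centre = target − a_3·(cos φ, sin φ) = (-2.4996, -12.3304)
cos θ_2 = (158.2879−8²−5²)/(2·8·5) = 0.8661; θ_2 = 29.9916° (elbow-up)
β = atan2(-12.3304,-2.4996) = -101.4595°; ψ = atan2(2.4994,12.3305) = 11.4585°
θ_1 = β − ψ = -112.9180°
θ_3 = φ − θ_1 − θ_2 = -82.0736° (wrapped to (-180°,180°])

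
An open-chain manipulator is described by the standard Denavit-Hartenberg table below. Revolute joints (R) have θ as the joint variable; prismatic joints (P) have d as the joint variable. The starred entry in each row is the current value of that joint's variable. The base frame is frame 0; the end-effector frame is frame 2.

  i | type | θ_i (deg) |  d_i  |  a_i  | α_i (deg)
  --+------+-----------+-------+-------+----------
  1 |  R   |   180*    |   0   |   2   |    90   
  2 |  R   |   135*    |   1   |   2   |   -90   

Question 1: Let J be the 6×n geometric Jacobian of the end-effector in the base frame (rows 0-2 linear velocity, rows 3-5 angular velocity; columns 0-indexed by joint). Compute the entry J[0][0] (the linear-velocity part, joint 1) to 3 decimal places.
-1.000

axis z_0 = ẑ; lever o_n−o_0 = (-0.5858,1.0000,1.4142)
cross product → J_v[:, 0] = (-1.0000,-0.5858,0.0000)
J_ω[:, 0] = z_0
entry J[0][0] = -1.0000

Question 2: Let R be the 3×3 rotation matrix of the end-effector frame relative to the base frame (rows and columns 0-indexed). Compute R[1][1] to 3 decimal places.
-1.000

End-effector y-axis (col 1 of R) = (-0.0000,-1.0000,-0.0000)
R[1][1] = -1.0000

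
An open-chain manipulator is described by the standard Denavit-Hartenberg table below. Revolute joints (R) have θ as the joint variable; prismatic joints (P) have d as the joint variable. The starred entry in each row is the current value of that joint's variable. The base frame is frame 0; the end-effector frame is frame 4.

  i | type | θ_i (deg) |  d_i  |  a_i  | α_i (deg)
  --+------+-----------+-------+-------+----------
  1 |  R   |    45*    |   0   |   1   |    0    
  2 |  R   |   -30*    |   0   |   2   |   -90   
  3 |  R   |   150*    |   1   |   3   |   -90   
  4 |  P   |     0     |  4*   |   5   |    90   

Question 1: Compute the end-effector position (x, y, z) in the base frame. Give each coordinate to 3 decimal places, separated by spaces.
-6.244 -0.120 -0.536

after link 1: o_1 = (0.7071, 0.7071, 0.0000)
after link 2: o_2 = (2.6390, 1.2247, 0.0000)
after link 3: o_3 = (-0.1294, 1.5182, -1.5000)
after link 4: o_4 = (-6.2438, -0.1201, -0.5359)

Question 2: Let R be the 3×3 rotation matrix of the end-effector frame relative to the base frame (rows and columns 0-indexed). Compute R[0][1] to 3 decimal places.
End-effector y-axis (col 1 of R) = (-0.4830,-0.1294,0.8660)
R[0][1] = -0.4830

-0.483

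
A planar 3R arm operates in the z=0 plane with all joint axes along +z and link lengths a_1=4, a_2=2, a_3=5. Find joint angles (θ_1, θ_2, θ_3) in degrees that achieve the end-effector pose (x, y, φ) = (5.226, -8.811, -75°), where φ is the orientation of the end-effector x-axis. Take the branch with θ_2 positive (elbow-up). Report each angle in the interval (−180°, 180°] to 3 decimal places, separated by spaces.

wrist centre = target − a_3·(cos φ, sin φ) = (3.9319, -3.9814)
cos θ_2 = (31.3112−4²−2²)/(2·4·2) = 0.7069; θ_2 = 45.0128° (elbow-up)
β = atan2(-3.9814,3.9319) = -45.3582°; ψ = atan2(1.4145,5.4139) = 14.6427°
θ_1 = β − ψ = -60.0009°
θ_3 = φ − θ_1 − θ_2 = -60.0119° (wrapped to (-180°,180°])

-60.001 45.013 -60.012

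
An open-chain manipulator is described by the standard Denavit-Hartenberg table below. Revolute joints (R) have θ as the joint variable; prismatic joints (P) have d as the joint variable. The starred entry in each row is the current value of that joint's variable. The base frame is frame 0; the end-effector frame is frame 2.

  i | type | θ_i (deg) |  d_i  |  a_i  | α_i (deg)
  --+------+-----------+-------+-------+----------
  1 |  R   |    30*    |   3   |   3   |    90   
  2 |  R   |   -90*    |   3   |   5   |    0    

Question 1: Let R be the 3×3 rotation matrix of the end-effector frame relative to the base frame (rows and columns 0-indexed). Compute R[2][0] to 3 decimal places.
-1.000

End-effector x-axis (col 0 of R) = (0.0000,-0.0000,-1.0000)
R[2][0] = -1.0000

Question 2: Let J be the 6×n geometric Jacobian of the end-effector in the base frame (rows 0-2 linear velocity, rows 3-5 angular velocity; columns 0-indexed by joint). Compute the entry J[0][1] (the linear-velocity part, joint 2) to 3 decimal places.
4.330

axis z_1 = (0.5000,-0.8660,0.0000); lever o_n−o_1 = (1.5000,-2.5981,-5.0000)
cross product → J_v[:, 1] = (4.3301,2.5000,0.0000)
J_ω[:, 1] = z_1
entry J[0][1] = 4.3301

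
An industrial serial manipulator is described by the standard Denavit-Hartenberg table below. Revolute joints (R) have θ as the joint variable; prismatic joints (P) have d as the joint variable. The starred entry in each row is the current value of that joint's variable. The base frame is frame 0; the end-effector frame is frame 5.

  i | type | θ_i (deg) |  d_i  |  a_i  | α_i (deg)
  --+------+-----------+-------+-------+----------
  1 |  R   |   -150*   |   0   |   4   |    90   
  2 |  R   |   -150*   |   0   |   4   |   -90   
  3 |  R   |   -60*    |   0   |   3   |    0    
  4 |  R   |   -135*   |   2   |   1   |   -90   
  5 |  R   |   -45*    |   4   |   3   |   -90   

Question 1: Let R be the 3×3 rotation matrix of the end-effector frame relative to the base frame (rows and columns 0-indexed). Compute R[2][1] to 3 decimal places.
End-effector y-axis (col 1 of R) = (0.6771,-0.7244,-0.1294)
R[2][1] = -0.1294

-0.129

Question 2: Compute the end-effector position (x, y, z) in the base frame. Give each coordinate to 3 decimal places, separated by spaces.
-6.988 2.494 -4.294

after link 1: o_1 = (-3.4641, -2.0000, 0.0000)
after link 2: o_2 = (-0.4641, -0.2679, -2.0000)
after link 3: o_3 = (-0.6381, 2.6316, -2.7500)
after link 4: o_4 = (-2.0992, 1.4892, -3.9991)
after link 5: o_5 = (-6.9883, 2.4939, -4.2940)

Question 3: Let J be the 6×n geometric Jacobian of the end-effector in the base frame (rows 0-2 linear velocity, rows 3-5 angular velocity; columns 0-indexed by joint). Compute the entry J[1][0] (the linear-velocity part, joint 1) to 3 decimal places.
-6.988

axis z_0 = ẑ; lever o_n−o_0 = (-6.9883,2.4939,-4.2940)
cross product → J_v[:, 0] = (-2.4939,-6.9883,0.0000)
J_ω[:, 0] = z_0
entry J[1][0] = -6.9883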